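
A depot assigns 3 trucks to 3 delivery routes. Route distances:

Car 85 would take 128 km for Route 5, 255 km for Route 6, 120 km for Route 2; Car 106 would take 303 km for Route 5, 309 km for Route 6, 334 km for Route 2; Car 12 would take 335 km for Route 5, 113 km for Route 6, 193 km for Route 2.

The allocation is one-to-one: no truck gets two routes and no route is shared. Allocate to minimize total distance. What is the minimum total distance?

Optimal: Car 85→Route 2 (120 km), Car 106→Route 5 (303 km), Car 12→Route 6 (113 km) — total 120+303+113 = 536 km.
Column-greedy (each route in turn goes to its cheapest remaining truck) gives 575 km, worse by 39.
Next-best assignment: Car 85→Route 5, Car 106→Route 2, Car 12→Route 6 = 575 km.
No other one-to-one assignment undercuts 536 km.

Min total: 536 km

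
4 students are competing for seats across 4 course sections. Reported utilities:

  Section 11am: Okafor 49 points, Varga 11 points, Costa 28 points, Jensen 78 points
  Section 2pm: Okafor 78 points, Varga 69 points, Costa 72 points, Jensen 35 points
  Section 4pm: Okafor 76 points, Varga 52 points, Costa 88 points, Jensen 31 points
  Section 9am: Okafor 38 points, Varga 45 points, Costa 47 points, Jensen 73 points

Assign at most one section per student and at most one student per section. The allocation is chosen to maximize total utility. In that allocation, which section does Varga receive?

Optimal: Okafor→Section 2pm (78 points), Varga→Section 9am (45 points), Costa→Section 4pm (88 points), Jensen→Section 11am (78 points) — total 78+45+88+78 = 289 points.
Row-greedy (each student in turn takes its best remaining section) gives 255 points, worse by 34.
Next-best assignment: Okafor→Section 11am, Varga→Section 2pm, Costa→Section 4pm, Jensen→Section 9am = 279 points.
Swapping Varga↔Jensen (Varga→Section 11am 11 points, Jensen→Section 9am 73 points) loses 39.
No other one-to-one assignment exceeds 289 points.
Varga's own top section is Section 2pm (69 points), but forcing Varga→Section 2pm and reassigning the rest optimally gives only 279 points — worse by 10.

Varga receives Section 9am.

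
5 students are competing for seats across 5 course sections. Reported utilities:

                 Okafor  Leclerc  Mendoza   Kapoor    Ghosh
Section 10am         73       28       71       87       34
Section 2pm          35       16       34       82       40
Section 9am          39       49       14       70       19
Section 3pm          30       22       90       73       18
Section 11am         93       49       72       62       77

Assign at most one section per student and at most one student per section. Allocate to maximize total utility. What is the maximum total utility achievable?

Treat this as an assignment problem: match each student to one section.
Optimal: Okafor→Section 10am (73 points), Leclerc→Section 9am (49 points), Mendoza→Section 3pm (90 points), Kapoor→Section 2pm (82 points), Ghosh→Section 11am (77 points) — total 73+49+90+82+77 = 371 points.
Max-entry greedy (repeatedly take the single best remaining cell) gives 359 points, worse by 12.
Next-best assignment: Okafor→Section 11am, Leclerc→Section 9am, Mendoza→Section 3pm, Kapoor→Section 10am, Ghosh→Section 2pm = 359 points.
Swapping Okafor↔Leclerc (Okafor→Section 9am 39 points, Leclerc→Section 10am 28 points) loses 55.
No other one-to-one assignment exceeds 371 points.

Max total: 371 points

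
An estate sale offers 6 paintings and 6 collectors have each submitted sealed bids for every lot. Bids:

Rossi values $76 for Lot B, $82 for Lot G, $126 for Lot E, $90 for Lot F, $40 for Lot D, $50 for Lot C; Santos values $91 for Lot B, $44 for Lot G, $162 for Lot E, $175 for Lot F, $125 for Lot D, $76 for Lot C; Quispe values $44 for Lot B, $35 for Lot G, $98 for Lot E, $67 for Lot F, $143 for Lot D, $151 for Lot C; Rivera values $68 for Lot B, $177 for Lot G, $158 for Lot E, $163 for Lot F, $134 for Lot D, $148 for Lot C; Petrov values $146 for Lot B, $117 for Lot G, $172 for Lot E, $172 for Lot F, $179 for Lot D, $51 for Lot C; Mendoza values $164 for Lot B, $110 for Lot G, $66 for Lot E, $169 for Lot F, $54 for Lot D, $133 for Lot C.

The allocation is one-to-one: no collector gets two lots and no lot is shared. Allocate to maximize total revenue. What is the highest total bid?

Maximum total: $972

This is the linear assignment problem.
Optimal: Rossi→Lot E ($126), Santos→Lot F ($175), Quispe→Lot C ($151), Rivera→Lot G ($177), Petrov→Lot D ($179), Mendoza→Lot B ($164) — total 126+175+151+177+179+164 = $972.
Column-greedy (each lot in turn goes to its best remaining collector) gives $881, worse by 91.
Next-best assignment: Rossi→Lot F, Santos→Lot E, Quispe→Lot C, Rivera→Lot G, Petrov→Lot D, Mendoza→Lot B = $923.
Swapping Quispe↔Rossi (Quispe→Lot E $98, Rossi→Lot C $50) loses 129.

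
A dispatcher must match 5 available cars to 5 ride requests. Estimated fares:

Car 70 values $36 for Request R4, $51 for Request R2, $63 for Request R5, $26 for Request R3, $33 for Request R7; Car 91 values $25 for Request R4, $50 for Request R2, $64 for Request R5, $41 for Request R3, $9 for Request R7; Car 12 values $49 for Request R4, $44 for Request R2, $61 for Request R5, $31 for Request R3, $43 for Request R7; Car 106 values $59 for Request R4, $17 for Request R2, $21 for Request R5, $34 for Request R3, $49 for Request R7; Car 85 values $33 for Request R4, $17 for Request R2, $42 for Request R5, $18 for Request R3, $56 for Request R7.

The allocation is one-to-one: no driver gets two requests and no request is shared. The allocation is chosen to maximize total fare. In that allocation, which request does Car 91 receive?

Car 91 receives Request R3.

Optimal: Car 70→Request R2 ($51), Car 91→Request R3 ($41), Car 12→Request R5 ($61), Car 106→Request R4 ($59), Car 85→Request R7 ($56) — total 51+41+61+59+56 = $268.
Swapping Car 91↔Car 70 (Car 91→Request R2 $50, Car 70→Request R3 $26) loses 16.
Car 91's own top request is Request R5 ($64), but forcing Car 91→Request R5 and reassigning the rest optimally gives only $261 — worse by 7.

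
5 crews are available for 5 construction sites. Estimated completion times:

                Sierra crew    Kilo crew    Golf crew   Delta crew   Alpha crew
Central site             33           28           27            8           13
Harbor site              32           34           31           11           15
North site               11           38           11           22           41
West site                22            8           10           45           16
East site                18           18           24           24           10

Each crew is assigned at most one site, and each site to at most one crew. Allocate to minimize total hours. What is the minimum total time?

This is the linear assignment problem.
Optimal: Sierra crew→East site (18 hours), Kilo crew→West site (8 hours), Golf crew→North site (11 hours), Delta crew→Central site (8 hours), Alpha crew→Harbor site (15 hours) — total 18+8+11+8+15 = 60 hours.
Column-greedy (each site in turn goes to its cheapest remaining crew) gives 66 hours, worse by 6.
No other one-to-one assignment undercuts 60 hours.

Min total: 60 hours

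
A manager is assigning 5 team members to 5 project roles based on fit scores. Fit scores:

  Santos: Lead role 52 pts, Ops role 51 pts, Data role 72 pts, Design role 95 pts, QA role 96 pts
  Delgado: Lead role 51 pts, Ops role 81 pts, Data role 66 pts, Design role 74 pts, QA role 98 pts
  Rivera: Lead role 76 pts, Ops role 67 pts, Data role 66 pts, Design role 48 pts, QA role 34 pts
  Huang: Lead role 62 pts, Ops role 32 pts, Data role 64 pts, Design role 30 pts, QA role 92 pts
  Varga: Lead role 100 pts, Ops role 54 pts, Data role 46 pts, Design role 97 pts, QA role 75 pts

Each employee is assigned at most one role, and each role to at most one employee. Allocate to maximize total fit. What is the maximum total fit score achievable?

Maximum total: 434 pts

This is the linear assignment problem.
Optimal: Santos→Design role (95 pts), Delgado→Ops role (81 pts), Rivera→Data role (66 pts), Huang→QA role (92 pts), Varga→Lead role (100 pts) — total 95+81+66+92+100 = 434 pts.
Column-greedy (each role in turn goes to its best remaining employee) gives 393 pts, worse by 41.
Every other assignment is strictly worse.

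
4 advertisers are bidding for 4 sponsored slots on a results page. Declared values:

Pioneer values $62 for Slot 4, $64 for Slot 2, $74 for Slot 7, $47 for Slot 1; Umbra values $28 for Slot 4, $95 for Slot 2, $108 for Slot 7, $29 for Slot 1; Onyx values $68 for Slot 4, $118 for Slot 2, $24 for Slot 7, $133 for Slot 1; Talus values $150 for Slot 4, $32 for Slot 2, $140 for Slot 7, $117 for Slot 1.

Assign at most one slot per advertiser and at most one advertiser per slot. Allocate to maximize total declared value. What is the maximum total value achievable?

Max total: $455

Optimal: Pioneer→Slot 2 ($64), Umbra→Slot 7 ($108), Onyx→Slot 1 ($133), Talus→Slot 4 ($150) — total 64+108+133+150 = $455.
Row-greedy (each advertiser in turn takes its best remaining slot) gives $452, worse by 3.
Every other assignment is strictly worse.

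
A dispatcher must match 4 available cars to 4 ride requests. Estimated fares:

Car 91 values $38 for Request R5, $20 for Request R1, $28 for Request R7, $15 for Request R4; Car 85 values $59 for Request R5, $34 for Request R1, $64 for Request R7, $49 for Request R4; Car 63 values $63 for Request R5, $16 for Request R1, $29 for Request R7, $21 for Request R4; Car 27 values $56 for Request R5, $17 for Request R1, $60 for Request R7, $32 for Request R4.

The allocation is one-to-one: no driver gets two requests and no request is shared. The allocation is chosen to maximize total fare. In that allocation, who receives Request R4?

Car 85 receives Request R4.

Optimal: Car 91→Request R1 ($20), Car 85→Request R4 ($49), Car 63→Request R5 ($63), Car 27→Request R7 ($60) — total 20+49+63+60 = $192.
Max-entry greedy (repeatedly take the single best remaining cell) gives $179, worse by 13.
Next-best assignment: Car 91→Request R1, Car 85→Request R7, Car 63→Request R5, Car 27→Request R4 = $179.
Car 85's own top request is Request R7 ($64), but forcing Car 85→Request R7 and reassigning the rest optimally gives only $179 — worse by 13.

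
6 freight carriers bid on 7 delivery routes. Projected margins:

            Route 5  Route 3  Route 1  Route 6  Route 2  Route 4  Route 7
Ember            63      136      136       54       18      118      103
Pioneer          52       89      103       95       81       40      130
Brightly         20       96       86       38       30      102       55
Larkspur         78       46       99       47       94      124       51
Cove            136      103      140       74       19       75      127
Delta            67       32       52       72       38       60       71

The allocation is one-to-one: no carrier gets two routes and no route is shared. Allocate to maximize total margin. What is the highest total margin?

Max total: $694k

Optimal: Ember→Route 1 ($136k), Pioneer→Route 7 ($130k), Brightly→Route 3 ($96k), Larkspur→Route 4 ($124k), Cove→Route 5 ($136k), Delta→Route 6 ($72k) — total 136+130+96+124+136+72 = $694k.
Next-best assignment: Ember→Route 3, Pioneer→Route 7, Brightly→Route 1, Larkspur→Route 4, Cove→Route 5, Delta→Route 6 = $684k.
Every other assignment is strictly worse.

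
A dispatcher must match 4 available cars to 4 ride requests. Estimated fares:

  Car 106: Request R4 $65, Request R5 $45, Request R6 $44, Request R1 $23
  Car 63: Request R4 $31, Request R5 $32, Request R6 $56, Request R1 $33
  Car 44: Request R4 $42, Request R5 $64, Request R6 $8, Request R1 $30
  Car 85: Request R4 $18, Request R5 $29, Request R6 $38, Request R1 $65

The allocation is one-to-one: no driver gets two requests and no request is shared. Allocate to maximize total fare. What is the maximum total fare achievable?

This is the linear assignment problem.
Optimal: Car 106→Request R4 ($65), Car 63→Request R6 ($56), Car 44→Request R5 ($64), Car 85→Request R1 ($65) — total 65+56+64+65 = $250.
Swapping Car 63↔Car 44 (Car 63→Request R5 $32, Car 44→Request R6 $8) loses 80.
Checked against all permutations: $250 is optimal.

Max total: $250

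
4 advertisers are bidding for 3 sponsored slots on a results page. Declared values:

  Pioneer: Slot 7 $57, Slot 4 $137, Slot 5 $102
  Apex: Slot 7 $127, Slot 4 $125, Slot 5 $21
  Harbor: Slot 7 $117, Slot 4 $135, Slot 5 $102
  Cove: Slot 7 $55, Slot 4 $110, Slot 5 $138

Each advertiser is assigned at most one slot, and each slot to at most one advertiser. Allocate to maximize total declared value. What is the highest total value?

This is a one-to-one assignment (maximum-weight bipartite matching).
Optimal: Apex→Slot 7 ($127), Pioneer→Slot 4 ($137), Cove→Slot 5 ($138) — total 127+137+138 = $402.
Row-greedy (each advertiser in turn takes its best remaining slot) gives $366, worse by 36.

Max total: $402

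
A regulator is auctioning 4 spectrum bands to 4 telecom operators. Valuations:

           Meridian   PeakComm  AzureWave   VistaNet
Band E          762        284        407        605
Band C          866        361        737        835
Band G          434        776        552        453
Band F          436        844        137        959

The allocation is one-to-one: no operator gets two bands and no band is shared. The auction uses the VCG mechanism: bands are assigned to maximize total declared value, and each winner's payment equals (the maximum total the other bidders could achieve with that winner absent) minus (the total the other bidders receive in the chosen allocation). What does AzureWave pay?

Efficient allocation: Meridian→Band E ($762M), PeakComm→Band G ($776M), AzureWave→Band C ($737M), VistaNet→Band F ($959M); total welfare W = $3234M.
AzureWave receives Band C at value $737M, so the others get W − 737 = $2497M.
Without AzureWave: best allocation of the remaining 3 bidders over all 4 bands is Meridian→Band C ($866M), PeakComm→Band G ($776M), VistaNet→Band F ($959M), total $2601M.
VCG payment = (others' best without AzureWave) − (others' welfare with AzureWave) = 2601 − 2497 = $104M.

AzureWave pays $104M.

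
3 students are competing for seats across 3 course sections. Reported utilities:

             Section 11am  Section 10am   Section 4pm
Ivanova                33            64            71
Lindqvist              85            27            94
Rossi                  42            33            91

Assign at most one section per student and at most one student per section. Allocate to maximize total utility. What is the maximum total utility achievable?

This is a one-to-one assignment (maximum-weight bipartite matching).
Optimal: Ivanova→Section 10am (64 points), Lindqvist→Section 11am (85 points), Rossi→Section 4pm (91 points) — total 64+85+91 = 240 points.
Row-greedy (each student in turn takes its best remaining section) gives 189 points, worse by 51.
Next-best assignment: Ivanova→Section 10am, Lindqvist→Section 4pm, Rossi→Section 11am = 200 points.

Maximum total: 240 points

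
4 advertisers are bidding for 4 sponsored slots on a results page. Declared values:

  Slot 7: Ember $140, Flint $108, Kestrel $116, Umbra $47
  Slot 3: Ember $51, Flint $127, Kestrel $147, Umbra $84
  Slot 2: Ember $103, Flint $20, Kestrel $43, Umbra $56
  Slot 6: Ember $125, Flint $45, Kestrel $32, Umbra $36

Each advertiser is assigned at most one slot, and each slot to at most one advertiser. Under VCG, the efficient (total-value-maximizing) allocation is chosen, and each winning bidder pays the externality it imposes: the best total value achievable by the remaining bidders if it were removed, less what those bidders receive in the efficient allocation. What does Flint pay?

Flint pays $15.

Efficient allocation: Ember→Slot 6 ($125), Flint→Slot 7 ($108), Kestrel→Slot 3 ($147), Umbra→Slot 2 ($56); total welfare W = $436.
Flint receives Slot 7 at value $108, so the others get W − 108 = $328.
Without Flint: best allocation of the remaining 3 bidders over all 4 slots is Ember→Slot 7 ($140), Kestrel→Slot 3 ($147), Umbra→Slot 2 ($56), total $343.
VCG payment = (others' best without Flint) − (others' welfare with Flint) = 343 − 328 = $15.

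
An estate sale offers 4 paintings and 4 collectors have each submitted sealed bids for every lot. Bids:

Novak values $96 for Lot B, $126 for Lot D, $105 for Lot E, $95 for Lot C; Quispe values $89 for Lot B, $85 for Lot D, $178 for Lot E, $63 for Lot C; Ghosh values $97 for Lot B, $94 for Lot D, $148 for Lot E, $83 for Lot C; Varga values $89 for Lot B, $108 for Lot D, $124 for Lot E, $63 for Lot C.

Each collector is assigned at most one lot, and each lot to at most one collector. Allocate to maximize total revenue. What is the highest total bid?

This is a one-to-one assignment (maximum-weight bipartite matching).
Optimal: Novak→Lot C ($95), Quispe→Lot E ($178), Ghosh→Lot B ($97), Varga→Lot D ($108) — total 95+178+97+108 = $478.
Next-best assignment: Novak→Lot D, Quispe→Lot E, Ghosh→Lot C, Varga→Lot B = $476.
Swapping Quispe↔Novak (Quispe→Lot C $63, Novak→Lot E $105) loses 105.

Max total: $478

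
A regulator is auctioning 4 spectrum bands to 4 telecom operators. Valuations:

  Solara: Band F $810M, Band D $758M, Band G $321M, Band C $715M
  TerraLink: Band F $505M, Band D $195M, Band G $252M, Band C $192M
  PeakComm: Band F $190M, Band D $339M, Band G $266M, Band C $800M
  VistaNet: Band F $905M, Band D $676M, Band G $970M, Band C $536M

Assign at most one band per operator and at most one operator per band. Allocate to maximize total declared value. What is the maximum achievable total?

Optimal: Solara→Band D ($758M), TerraLink→Band F ($505M), PeakComm→Band C ($800M), VistaNet→Band G ($970M) — total 758+505+800+970 = $3033M.
Row-greedy (each operator in turn takes its best remaining band) gives $2538M, worse by 495.
Next-best assignment: Solara→Band F, TerraLink→Band D, PeakComm→Band C, VistaNet→Band G = $2775M.
Swapping Solara↔PeakComm (Solara→Band C $715M, PeakComm→Band D $339M) loses 504.
Checked against all permutations: $3033M is optimal.

Max total: $3033M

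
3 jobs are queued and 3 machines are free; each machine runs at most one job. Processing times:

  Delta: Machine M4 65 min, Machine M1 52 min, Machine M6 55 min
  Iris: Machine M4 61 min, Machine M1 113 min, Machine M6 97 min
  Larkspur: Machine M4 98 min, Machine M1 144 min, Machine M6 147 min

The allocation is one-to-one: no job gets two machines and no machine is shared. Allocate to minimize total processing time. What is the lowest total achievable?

Min total: 247 min

Optimal: Delta→Machine M1 (52 min), Iris→Machine M6 (97 min), Larkspur→Machine M4 (98 min) — total 52+97+98 = 247 min.
Min-entry greedy (repeatedly take the single cheapest remaining cell) gives 260 min, worse by 13.
Next-best assignment: Delta→Machine M1, Iris→Machine M4, Larkspur→Machine M6 = 260 min.
Swapping Delta↔Larkspur (Delta→Machine M4 65 min, Larkspur→Machine M1 144 min) adds 59.
No other one-to-one assignment undercuts 247 min.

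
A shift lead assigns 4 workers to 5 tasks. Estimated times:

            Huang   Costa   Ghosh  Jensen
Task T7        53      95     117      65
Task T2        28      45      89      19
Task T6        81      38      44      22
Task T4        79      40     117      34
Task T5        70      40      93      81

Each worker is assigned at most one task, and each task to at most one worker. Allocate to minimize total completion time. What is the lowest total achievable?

Min total: 146 min

Optimal: Huang→Task T2 (28 min), Costa→Task T5 (40 min), Ghosh→Task T6 (44 min), Jensen→Task T4 (34 min) — total 28+40+44+34 = 146 min.
Row-greedy (each worker in turn takes its cheapest remaining task) gives 193 min, worse by 47.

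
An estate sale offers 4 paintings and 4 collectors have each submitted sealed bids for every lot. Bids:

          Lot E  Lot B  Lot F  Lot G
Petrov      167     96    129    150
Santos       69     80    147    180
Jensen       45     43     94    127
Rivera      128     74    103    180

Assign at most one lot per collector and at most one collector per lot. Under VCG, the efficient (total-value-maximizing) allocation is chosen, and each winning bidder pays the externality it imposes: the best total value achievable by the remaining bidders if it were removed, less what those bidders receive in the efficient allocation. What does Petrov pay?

Petrov pays $32.

Efficient allocation: Petrov→Lot E ($167), Santos→Lot F ($147), Jensen→Lot B ($43), Rivera→Lot G ($180); total welfare W = $537.
Petrov receives Lot E at value $167, so the others get W − 167 = $370.
Without Petrov: best allocation of the remaining 3 bidders over all 4 lots is Santos→Lot F ($147), Jensen→Lot G ($127), Rivera→Lot E ($128), total $402.
VCG payment = (others' best without Petrov) − (others' welfare with Petrov) = 402 − 370 = $32.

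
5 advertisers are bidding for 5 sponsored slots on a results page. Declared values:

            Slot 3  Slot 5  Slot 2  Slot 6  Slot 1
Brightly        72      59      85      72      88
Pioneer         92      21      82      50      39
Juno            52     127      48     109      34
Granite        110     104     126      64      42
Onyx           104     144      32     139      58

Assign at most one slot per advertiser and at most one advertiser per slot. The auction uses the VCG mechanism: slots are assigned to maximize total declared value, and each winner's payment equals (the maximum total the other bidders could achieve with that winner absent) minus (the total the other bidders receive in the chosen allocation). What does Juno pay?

Efficient allocation: Brightly→Slot 1 ($88), Pioneer→Slot 3 ($92), Juno→Slot 5 ($127), Granite→Slot 2 ($126), Onyx→Slot 6 ($139); total welfare W = $572.
Juno receives Slot 5 at value $127, so the others get W − 127 = $445.
Without Juno: best allocation of the remaining 4 bidders over all 5 slots is Brightly→Slot 1 ($88), Pioneer→Slot 3 ($92), Granite→Slot 2 ($126), Onyx→Slot 5 ($144), total $450.
VCG payment = (others' best without Juno) − (others' welfare with Juno) = 450 − 445 = $5.

Juno pays $5.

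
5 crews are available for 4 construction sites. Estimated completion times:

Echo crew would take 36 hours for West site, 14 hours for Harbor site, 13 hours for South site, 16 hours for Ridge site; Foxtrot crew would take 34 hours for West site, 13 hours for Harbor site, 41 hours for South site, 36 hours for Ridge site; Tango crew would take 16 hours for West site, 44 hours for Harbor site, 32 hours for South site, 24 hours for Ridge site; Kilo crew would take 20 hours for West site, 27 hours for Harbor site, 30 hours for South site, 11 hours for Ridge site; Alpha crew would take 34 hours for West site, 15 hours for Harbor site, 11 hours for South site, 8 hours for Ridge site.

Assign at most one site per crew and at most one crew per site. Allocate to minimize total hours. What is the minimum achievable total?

Optimal: Tango crew→West site (16 hours), Foxtrot crew→Harbor site (13 hours), Echo crew→South site (13 hours), Alpha crew→Ridge site (8 hours) — total 16+13+13+8 = 50 hours.
Column-greedy (each site in turn goes to its cheapest remaining crew) gives 51 hours, worse by 1.
Next-best assignment: Tango crew→West site, Foxtrot crew→Harbor site, Alpha crew→South site, Kilo crew→Ridge site = 51 hours.
Swapping Tango crew↔Echo crew (Tango crew→South site 32 hours, Echo crew→West site 36 hours) adds 39.

Minimum total: 50 hours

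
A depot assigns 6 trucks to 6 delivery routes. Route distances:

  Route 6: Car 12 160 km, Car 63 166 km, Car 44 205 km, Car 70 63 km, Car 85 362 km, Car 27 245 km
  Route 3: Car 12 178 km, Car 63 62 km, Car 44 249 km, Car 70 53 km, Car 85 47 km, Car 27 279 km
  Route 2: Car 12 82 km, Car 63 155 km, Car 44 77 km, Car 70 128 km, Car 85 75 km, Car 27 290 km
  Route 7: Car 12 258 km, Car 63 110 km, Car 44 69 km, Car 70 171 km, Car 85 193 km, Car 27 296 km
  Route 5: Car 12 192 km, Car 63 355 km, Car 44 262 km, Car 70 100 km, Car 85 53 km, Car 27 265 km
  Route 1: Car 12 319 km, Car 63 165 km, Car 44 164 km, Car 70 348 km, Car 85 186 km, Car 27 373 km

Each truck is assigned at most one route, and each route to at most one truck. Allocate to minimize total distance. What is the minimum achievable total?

Optimal: Car 12→Route 2 (82 km), Car 63→Route 1 (165 km), Car 44→Route 7 (69 km), Car 70→Route 3 (53 km), Car 85→Route 5 (53 km), Car 27→Route 6 (245 km) — total 82+165+69+53+53+245 = 667 km.
Min-entry greedy (repeatedly take the single cheapest remaining cell) gives 691 km, worse by 24.
Next-best assignment: Car 12→Route 2, Car 63→Route 1, Car 44→Route 7, Car 70→Route 6, Car 85→Route 3, Car 27→Route 5 = 691 km.
Swapping Car 27↔Car 44 (Car 27→Route 7 296 km, Car 44→Route 6 205 km) adds 187.
Every other assignment is strictly worse.

Min total: 667 km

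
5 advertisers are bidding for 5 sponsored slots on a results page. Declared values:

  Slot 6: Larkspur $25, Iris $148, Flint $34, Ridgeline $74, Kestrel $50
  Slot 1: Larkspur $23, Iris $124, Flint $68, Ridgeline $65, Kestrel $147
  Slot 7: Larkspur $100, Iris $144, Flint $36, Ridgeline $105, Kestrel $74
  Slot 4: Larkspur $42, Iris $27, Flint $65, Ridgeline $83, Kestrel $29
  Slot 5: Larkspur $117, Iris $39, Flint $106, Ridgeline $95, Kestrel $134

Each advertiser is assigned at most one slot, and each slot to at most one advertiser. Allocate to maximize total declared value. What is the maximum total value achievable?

This is the linear assignment problem.
Optimal: Larkspur→Slot 7 ($100), Iris→Slot 6 ($148), Flint→Slot 5 ($106), Ridgeline→Slot 4 ($83), Kestrel→Slot 1 ($147) — total 100+148+106+83+147 = $584.
Max-entry greedy (repeatedly take the single best remaining cell) gives $582, worse by 2.
Next-best assignment: Larkspur→Slot 5, Iris→Slot 6, Flint→Slot 4, Ridgeline→Slot 7, Kestrel→Slot 1 = $582.

Max total: $584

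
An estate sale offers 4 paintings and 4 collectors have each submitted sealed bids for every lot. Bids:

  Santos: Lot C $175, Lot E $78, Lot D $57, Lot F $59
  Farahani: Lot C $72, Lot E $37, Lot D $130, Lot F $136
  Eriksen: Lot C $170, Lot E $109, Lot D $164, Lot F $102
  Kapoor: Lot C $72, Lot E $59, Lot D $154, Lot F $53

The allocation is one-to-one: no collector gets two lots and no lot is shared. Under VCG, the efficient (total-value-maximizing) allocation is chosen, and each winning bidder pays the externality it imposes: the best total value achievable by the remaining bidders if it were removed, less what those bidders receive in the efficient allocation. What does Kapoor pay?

Kapoor pays $55.

Efficient allocation: Santos→Lot C ($175), Farahani→Lot F ($136), Eriksen→Lot E ($109), Kapoor→Lot D ($154); total welfare W = $574.
Kapoor receives Lot D at value $154, so the others get W − 154 = $420.
Without Kapoor: best allocation of the remaining 3 bidders over all 4 lots is Santos→Lot C ($175), Farahani→Lot F ($136), Eriksen→Lot D ($164), total $475.
VCG payment = (others' best without Kapoor) − (others' welfare with Kapoor) = 475 − 420 = $55.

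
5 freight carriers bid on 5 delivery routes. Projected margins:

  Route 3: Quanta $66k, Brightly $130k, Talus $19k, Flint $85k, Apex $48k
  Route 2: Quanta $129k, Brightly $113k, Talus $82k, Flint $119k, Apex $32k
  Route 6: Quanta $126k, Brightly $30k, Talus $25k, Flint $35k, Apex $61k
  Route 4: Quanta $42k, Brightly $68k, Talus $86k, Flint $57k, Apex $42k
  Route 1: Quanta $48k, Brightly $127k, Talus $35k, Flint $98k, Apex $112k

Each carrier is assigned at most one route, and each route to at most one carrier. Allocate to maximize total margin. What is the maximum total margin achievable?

This is a one-to-one assignment (maximum-weight bipartite matching).
Optimal: Quanta→Route 6 ($126k), Brightly→Route 3 ($130k), Talus→Route 4 ($86k), Flint→Route 2 ($119k), Apex→Route 1 ($112k) — total 126+130+86+119+112 = $573k.
Next-best assignment: Quanta→Route 6, Brightly→Route 2, Talus→Route 4, Flint→Route 3, Apex→Route 1 = $522k.
Checked against all permutations: $573k is optimal.

Max total: $573k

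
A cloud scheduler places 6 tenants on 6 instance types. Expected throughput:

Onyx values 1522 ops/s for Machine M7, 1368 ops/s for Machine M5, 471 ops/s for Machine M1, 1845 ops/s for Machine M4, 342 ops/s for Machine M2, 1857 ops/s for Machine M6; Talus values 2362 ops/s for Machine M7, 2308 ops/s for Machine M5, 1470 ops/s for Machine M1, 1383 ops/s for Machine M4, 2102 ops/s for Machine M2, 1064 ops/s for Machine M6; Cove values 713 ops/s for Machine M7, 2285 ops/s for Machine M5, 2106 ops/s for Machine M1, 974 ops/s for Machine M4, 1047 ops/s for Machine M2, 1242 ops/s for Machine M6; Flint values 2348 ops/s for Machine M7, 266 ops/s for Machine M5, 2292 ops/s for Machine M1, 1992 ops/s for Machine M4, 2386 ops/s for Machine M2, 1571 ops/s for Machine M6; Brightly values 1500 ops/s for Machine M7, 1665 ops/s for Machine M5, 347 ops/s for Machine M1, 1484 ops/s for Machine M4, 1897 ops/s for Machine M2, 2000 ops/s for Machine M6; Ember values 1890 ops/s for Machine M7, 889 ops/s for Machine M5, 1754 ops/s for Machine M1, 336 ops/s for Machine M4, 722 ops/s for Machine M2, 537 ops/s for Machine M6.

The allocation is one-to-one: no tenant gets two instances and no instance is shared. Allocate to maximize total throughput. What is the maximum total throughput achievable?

Optimal: Onyx→Machine M4 (1845 ops/s), Talus→Machine M7 (2362 ops/s), Cove→Machine M5 (2285 ops/s), Flint→Machine M2 (2386 ops/s), Brightly→Machine M6 (2000 ops/s), Ember→Machine M1 (1754 ops/s) — total 1845+2362+2285+2386+2000+1754 = 12632 ops/s.
Next-best assignment: Onyx→Machine M4, Talus→Machine M5, Cove→Machine M1, Flint→Machine M2, Brightly→Machine M6, Ember→Machine M7 = 12535 ops/s.
Swapping Talus↔Ember (Talus→Machine M1 1470 ops/s, Ember→Machine M7 1890 ops/s) loses 756.

Maximum total: 12632 ops/s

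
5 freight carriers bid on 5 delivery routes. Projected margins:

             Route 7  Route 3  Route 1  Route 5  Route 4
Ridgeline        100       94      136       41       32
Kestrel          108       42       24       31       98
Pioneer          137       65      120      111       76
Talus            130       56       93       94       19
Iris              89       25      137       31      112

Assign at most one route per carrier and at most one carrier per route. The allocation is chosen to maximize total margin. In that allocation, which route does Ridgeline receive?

Ridgeline receives Route 3.

Treat this as an assignment problem: match each carrier to one route.
Optimal: Ridgeline→Route 3 ($94k), Kestrel→Route 4 ($98k), Pioneer→Route 5 ($111k), Talus→Route 7 ($130k), Iris→Route 1 ($137k) — total 94+98+111+130+137 = $570k.
Column-greedy (each route in turn goes to its best remaining carrier) gives $560k, worse by 10.
Next-best assignment: Ridgeline→Route 3, Kestrel→Route 4, Pioneer→Route 7, Talus→Route 5, Iris→Route 1 = $560k.
Ridgeline's own top route is Route 1 ($136k), but forcing Ridgeline→Route 1 and reassigning the rest optimally gives only $531k — worse by 39.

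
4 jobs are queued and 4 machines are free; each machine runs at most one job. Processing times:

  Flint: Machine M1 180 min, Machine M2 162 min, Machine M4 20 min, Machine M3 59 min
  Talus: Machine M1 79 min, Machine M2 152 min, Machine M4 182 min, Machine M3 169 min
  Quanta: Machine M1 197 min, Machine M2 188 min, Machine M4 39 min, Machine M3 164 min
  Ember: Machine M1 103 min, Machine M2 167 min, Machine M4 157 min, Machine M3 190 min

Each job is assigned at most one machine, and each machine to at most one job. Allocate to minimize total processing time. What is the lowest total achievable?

Minimum total: 344 min

This is the linear assignment problem.
Optimal: Flint→Machine M3 (59 min), Talus→Machine M1 (79 min), Quanta→Machine M4 (39 min), Ember→Machine M2 (167 min) — total 59+79+39+167 = 344 min.
Column-greedy (each machine in turn goes to its cheapest remaining job) gives 470 min, worse by 126.
Next-best assignment: Flint→Machine M3, Talus→Machine M2, Quanta→Machine M4, Ember→Machine M1 = 353 min.
Checked against all permutations: 344 min is optimal.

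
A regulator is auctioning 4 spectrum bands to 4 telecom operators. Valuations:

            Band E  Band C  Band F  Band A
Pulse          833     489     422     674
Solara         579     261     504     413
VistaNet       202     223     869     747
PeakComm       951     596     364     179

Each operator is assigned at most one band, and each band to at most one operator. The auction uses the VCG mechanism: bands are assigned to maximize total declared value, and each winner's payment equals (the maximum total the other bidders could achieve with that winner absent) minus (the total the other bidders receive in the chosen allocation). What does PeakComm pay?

Efficient allocation: Pulse→Band A ($674M), Solara→Band C ($261M), VistaNet→Band F ($869M), PeakComm→Band E ($951M); total welfare W = $2755M.
PeakComm receives Band E at value $951M, so the others get W − 951 = $1804M.
Without PeakComm: best allocation of the remaining 3 bidders over all 4 bands is Pulse→Band A ($674M), Solara→Band E ($579M), VistaNet→Band F ($869M), total $2122M.
VCG payment = (others' best without PeakComm) − (others' welfare with PeakComm) = 2122 − 1804 = $318M.

PeakComm pays $318M.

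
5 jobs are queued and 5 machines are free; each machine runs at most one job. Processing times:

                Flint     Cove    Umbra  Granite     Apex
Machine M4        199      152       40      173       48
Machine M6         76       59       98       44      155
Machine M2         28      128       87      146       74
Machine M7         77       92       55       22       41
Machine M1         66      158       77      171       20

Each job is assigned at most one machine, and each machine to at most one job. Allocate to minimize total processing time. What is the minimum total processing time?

Min total: 169 min

Optimal: Flint→Machine M2 (28 min), Cove→Machine M6 (59 min), Umbra→Machine M4 (40 min), Granite→Machine M7 (22 min), Apex→Machine M1 (20 min) — total 28+59+40+22+20 = 169 min.
Column-greedy (each machine in turn goes to its cheapest remaining job) gives 311 min, worse by 142.
Next-best assignment: Flint→Machine M2, Cove→Machine M7, Umbra→Machine M4, Granite→Machine M6, Apex→Machine M1 = 224 min.
Swapping Umbra↔Apex (Umbra→Machine M1 77 min, Apex→Machine M4 48 min) adds 65.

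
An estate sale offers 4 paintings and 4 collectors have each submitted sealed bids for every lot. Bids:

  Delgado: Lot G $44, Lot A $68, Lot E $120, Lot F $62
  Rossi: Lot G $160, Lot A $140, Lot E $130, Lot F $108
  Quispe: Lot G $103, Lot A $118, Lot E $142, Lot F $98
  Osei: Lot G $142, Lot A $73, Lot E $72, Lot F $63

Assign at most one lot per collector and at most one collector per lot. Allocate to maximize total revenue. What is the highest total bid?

Max total: $500

Optimal: Delgado→Lot E ($120), Rossi→Lot A ($140), Quispe→Lot F ($98), Osei→Lot G ($142) — total 120+140+98+142 = $500.
Row-greedy (each collector in turn takes its best remaining lot) gives $461, worse by 39.
Next-best assignment: Delgado→Lot E, Rossi→Lot F, Quispe→Lot A, Osei→Lot G = $488.
Swapping Quispe↔Rossi (Quispe→Lot A $118, Rossi→Lot F $108) loses 12.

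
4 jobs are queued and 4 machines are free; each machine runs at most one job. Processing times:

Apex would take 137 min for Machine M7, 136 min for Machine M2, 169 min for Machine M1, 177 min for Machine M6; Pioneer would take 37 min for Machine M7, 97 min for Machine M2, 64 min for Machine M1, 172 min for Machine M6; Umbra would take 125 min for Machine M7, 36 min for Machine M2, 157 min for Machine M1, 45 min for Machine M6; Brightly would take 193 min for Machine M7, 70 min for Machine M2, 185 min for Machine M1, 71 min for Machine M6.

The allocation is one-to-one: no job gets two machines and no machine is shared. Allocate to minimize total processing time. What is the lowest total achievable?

Minimum total: 308 min

Optimal: Apex→Machine M7 (137 min), Pioneer→Machine M1 (64 min), Umbra→Machine M2 (36 min), Brightly→Machine M6 (71 min) — total 137+64+36+71 = 308 min.
Row-greedy (each job in turn takes its cheapest remaining machine) gives 403 min, worse by 95.
Next-best assignment: Apex→Machine M1, Pioneer→Machine M7, Umbra→Machine M2, Brightly→Machine M6 = 313 min.
No other one-to-one assignment undercuts 308 min.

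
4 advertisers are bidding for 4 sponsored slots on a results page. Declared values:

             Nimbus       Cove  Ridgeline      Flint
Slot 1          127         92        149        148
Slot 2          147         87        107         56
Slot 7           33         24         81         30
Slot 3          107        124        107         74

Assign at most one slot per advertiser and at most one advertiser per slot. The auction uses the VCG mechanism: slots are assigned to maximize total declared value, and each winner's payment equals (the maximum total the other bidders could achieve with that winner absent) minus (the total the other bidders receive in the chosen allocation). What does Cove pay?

Efficient allocation: Nimbus→Slot 2 ($147), Cove→Slot 3 ($124), Ridgeline→Slot 7 ($81), Flint→Slot 1 ($148); total welfare W = $500.
Cove receives Slot 3 at value $124, so the others get W − 124 = $376.
Without Cove: best allocation of the remaining 3 bidders over all 4 slots is Nimbus→Slot 2 ($147), Ridgeline→Slot 3 ($107), Flint→Slot 1 ($148), total $402.
VCG payment = (others' best without Cove) − (others' welfare with Cove) = 402 − 376 = $26.

Cove pays $26.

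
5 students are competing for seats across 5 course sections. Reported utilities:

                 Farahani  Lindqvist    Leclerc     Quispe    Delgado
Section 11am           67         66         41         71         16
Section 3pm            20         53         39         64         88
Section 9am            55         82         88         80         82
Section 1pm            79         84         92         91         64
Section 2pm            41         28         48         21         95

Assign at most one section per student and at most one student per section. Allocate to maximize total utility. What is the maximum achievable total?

Optimal: Farahani→Section 11am (67 points), Lindqvist→Section 9am (82 points), Leclerc→Section 1pm (92 points), Quispe→Section 3pm (64 points), Delgado→Section 2pm (95 points) — total 67+82+92+64+95 = 400 points.
Row-greedy (each student in turn takes its best remaining section) gives 368 points, worse by 32.
Swapping Leclerc↔Lindqvist (Leclerc→Section 9am 88 points, Lindqvist→Section 1pm 84 points) loses 2.
No other one-to-one assignment exceeds 400 points.

Maximum total: 400 points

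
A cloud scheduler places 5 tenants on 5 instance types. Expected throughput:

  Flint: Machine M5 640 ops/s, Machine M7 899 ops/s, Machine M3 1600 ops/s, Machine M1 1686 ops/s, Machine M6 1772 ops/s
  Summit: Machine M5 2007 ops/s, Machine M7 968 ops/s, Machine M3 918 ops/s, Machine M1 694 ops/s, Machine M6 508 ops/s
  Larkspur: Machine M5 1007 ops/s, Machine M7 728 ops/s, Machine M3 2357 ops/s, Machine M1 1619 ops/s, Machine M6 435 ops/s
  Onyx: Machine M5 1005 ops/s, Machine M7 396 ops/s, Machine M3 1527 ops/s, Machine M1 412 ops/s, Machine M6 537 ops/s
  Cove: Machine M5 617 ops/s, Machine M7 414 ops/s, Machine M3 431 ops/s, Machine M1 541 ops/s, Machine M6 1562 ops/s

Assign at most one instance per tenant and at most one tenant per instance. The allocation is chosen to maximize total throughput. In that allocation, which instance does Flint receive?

Flint receives Machine M1.

Optimal: Flint→Machine M1 (1686 ops/s), Summit→Machine M5 (2007 ops/s), Larkspur→Machine M3 (2357 ops/s), Onyx→Machine M7 (396 ops/s), Cove→Machine M6 (1562 ops/s) — total 1686+2007+2357+396+1562 = 8008 ops/s.
Max-entry greedy (repeatedly take the single best remaining cell) gives 7073 ops/s, worse by 935.
Next-best assignment: Flint→Machine M7, Summit→Machine M5, Larkspur→Machine M1, Onyx→Machine M3, Cove→Machine M6 = 7614 ops/s.
Flint's own top instance is Machine M6 (1772 ops/s), but forcing Flint→Machine M6 and reassigning the rest optimally gives only 7339 ops/s — worse by 669.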